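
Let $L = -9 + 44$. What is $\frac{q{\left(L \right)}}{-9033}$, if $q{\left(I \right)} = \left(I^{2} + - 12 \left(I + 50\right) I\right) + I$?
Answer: $\frac{11480}{3011} \approx 3.8127$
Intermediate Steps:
$L = 35$
$q{\left(I \right)} = I + I^{2} + I \left(-600 - 12 I\right)$ ($q{\left(I \right)} = \left(I^{2} + - 12 \left(50 + I\right) I\right) + I = \left(I^{2} + \left(-600 - 12 I\right) I\right) + I = \left(I^{2} + I \left(-600 - 12 I\right)\right) + I = I + I^{2} + I \left(-600 - 12 I\right)$)
$\frac{q{\left(L \right)}}{-9033} = \frac{\left(-1\right) 35 \left(599 + 11 \cdot 35\right)}{-9033} = \left(-1\right) 35 \left(599 + 385\right) \left(- \frac{1}{9033}\right) = \left(-1\right) 35 \cdot 984 \left(- \frac{1}{9033}\right) = \left(-34440\right) \left(- \frac{1}{9033}\right) = \frac{11480}{3011}$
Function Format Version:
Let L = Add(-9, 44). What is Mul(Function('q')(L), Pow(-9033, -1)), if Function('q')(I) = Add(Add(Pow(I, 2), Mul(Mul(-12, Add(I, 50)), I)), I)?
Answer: Rational(11480, 3011) ≈ 3.8127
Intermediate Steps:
L = 35
Function('q')(I) = Add(I, Pow(I, 2), Mul(I, Add(-600, Mul(-12, I)))) (Function('q')(I) = Add(Add(Pow(I, 2), Mul(Mul(-12, Add(50, I)), I)), I) = Add(Add(Pow(I, 2), Mul(Add(-600, Mul(-12, I)), I)), I) = Add(Add(Pow(I, 2), Mul(I, Add(-600, Mul(-12, I)))), I) = Add(I, Pow(I, 2), Mul(I, Add(-600, Mul(-12, I)))))
Mul(Function('q')(L), Pow(-9033, -1)) = Mul(Mul(-1, 35, Add(599, Mul(11, 35))), Pow(-9033, -1)) = Mul(Mul(-1, 35, Add(599, 385)), Rational(-1, 9033)) = Mul(Mul(-1, 35, 984), Rational(-1, 9033)) = Mul(-34440, Rational(-1, 9033)) = Rational(11480, 3011)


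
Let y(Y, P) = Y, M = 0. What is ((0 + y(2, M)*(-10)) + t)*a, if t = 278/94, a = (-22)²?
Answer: -387684/47 ≈ -8248.6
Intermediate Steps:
a = 484
t = 139/47 (t = 278*(1/94) = 139/47 ≈ 2.9574)
((0 + y(2, M)*(-10)) + t)*a = ((0 + 2*(-10)) + 139/47)*484 = ((0 - 20) + 139/47)*484 = (-20 + 139/47)*484 = -801/47*484 = -387684/47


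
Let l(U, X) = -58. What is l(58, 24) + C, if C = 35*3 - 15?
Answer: 32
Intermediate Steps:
C = 90 (C = 105 - 15 = 90)
l(58, 24) + C = -58 + 90 = 32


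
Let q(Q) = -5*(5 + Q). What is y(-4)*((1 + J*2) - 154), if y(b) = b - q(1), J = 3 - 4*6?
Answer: -5070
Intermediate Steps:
q(Q) = -25 - 5*Q
J = -21 (J = 3 - 24 = -21)
y(b) = 30 + b (y(b) = b - (-25 - 5*1) = b - (-25 - 5) = b - 1*(-30) = b + 30 = 30 + b)
y(-4)*((1 + J*2) - 154) = (30 - 4)*((1 - 21*2) - 154) = 26*((1 - 42) - 154) = 26*(-41 - 154) = 26*(-195) = -5070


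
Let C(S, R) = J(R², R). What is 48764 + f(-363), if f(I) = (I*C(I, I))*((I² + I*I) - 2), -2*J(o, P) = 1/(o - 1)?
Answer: 49127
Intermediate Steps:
J(o, P) = -1/(2*(-1 + o)) (J(o, P) = -1/(2*(o - 1)) = -1/(2*(-1 + o)))
C(S, R) = -1/(-2 + 2*R²)
f(I) = -I (f(I) = (I*(-1/(-2 + 2*I²)))*((I² + I*I) - 2) = (-I/(-2 + 2*I²))*((I² + I²) - 2) = (-I/(-2 + 2*I²))*(2*I² - 2) = (-I/(-2 + 2*I²))*(-2 + 2*I²) = -I)
48764 + f(-363) = 48764 - 1*(-363) = 48764 + 363 = 49127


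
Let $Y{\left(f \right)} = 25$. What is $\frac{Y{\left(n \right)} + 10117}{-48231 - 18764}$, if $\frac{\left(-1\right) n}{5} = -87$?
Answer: $- \frac{10142}{66995} \approx -0.15138$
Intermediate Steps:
$n = 435$ ($n = \left(-5\right) \left(-87\right) = 435$)
$\frac{Y{\left(n \right)} + 10117}{-48231 - 18764} = \frac{25 + 10117}{-48231 - 18764} = \frac{10142}{-66995} = 10142 \left(- \frac{1}{66995}\right) = - \frac{10142}{66995}$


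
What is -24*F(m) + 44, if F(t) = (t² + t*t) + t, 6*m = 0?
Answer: 44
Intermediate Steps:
m = 0 (m = (⅙)*0 = 0)
F(t) = t + 2*t² (F(t) = (t² + t²) + t = 2*t² + t = t + 2*t²)
-24*F(m) + 44 = -0*(1 + 2*0) + 44 = -0*(1 + 0) + 44 = -0 + 44 = -24*0 + 44 = 0 + 44 = 44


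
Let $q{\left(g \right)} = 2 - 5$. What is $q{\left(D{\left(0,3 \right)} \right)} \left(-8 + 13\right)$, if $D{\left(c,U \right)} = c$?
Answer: $-15$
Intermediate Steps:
$q{\left(g \right)} = -3$ ($q{\left(g \right)} = 2 - 5 = -3$)
$q{\left(D{\left(0,3 \right)} \right)} \left(-8 + 13\right) = - 3 \left(-8 + 13\right) = \left(-3\right) 5 = -15$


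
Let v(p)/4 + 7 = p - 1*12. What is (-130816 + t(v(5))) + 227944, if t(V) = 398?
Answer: 97526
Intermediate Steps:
v(p) = -76 + 4*p (v(p) = -28 + 4*(p - 1*12) = -28 + 4*(p - 12) = -28 + 4*(-12 + p) = -28 + (-48 + 4*p) = -76 + 4*p)
(-130816 + t(v(5))) + 227944 = (-130816 + 398) + 227944 = -130418 + 227944 = 97526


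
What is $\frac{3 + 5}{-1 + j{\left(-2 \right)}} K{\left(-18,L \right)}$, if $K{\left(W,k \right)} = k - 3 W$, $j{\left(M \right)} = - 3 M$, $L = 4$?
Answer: $\frac{464}{5} \approx 92.8$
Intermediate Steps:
$\frac{3 + 5}{-1 + j{\left(-2 \right)}} K{\left(-18,L \right)} = \frac{3 + 5}{-1 - -6} \left(4 - -54\right) = \frac{8}{-1 + 6} \left(4 + 54\right) = \frac{8}{5} \cdot 58 = \frac{464}{5}$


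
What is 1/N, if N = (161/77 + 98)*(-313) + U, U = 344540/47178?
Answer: -259479/8127181087 ≈ -3.1927e-5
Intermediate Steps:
U = 172270/23589 (U = 344540*(1/47178) = 172270/23589 ≈ 7.3030)
N = -8127181087/259479 (N = (161/77 + 98)*(-313) + 172270/23589 = (161*(1/77) + 98)*(-313) + 172270/23589 = (23/11 + 98)*(-313) + 172270/23589 = (1101/11)*(-313) + 172270/23589 = -344613/11 + 172270/23589 = -8127181087/259479 ≈ -31321.)
1/N = 1/(-8127181087/259479) = -259479/8127181087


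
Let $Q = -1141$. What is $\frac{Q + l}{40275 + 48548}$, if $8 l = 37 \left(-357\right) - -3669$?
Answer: $- \frac{4667}{177646} \approx -0.026271$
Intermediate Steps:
$l = - \frac{2385}{2}$ ($l = \frac{37 \left(-357\right) - -3669}{8} = \frac{-13209 + 3669}{8} = \frac{1}{8} \left(-9540\right) = - \frac{2385}{2} \approx -1192.5$)
$\frac{Q + l}{40275 + 48548} = \frac{-1141 - \frac{2385}{2}}{40275 + 48548} = - \frac{4667}{2 \cdot 88823} = \left(- \frac{4667}{2}\right) \frac{1}{88823} = - \frac{4667}{177646}$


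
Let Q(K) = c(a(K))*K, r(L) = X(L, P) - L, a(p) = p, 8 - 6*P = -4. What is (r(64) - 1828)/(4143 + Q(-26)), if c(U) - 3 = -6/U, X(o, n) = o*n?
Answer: -196/451 ≈ -0.43459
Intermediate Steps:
P = 2 (P = 4/3 - ⅙*(-4) = 4/3 + ⅔ = 2)
X(o, n) = n*o
c(U) = 3 - 6/U
r(L) = L (r(L) = 2*L - L = L)
Q(K) = K*(3 - 6/K) (Q(K) = (3 - 6/K)*K = K*(3 - 6/K))
(r(64) - 1828)/(4143 + Q(-26)) = (64 - 1828)/(4143 + (-6 + 3*(-26))) = -1764/(4143 + (-6 - 78)) = -1764/(4143 - 84) = -1764/4059 = -1764*1/4059 = -196/451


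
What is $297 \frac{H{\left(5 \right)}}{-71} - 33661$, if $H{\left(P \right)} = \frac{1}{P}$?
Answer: $- \frac{11949952}{355} \approx -33662.0$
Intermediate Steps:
$297 \frac{H{\left(5 \right)}}{-71} - 33661 = 297 \frac{1}{5 \left(-71\right)} - 33661 = 297 \cdot \frac{1}{5} \left(- \frac{1}{71}\right) - 33661 = 297 \left(- \frac{1}{355}\right) - 33661 = - \frac{297}{355} - 33661 = - \frac{11949952}{355}$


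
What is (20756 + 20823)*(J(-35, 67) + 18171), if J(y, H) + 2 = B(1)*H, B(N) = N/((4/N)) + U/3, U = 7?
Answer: 9151745795/12 ≈ 7.6265e+8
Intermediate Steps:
B(N) = 7/3 + N²/4 (B(N) = N/((4/N)) + 7/3 = N*(N/4) + 7*(⅓) = N²/4 + 7/3 = 7/3 + N²/4)
J(y, H) = -2 + 31*H/12 (J(y, H) = -2 + (7/3 + (¼)*1²)*H = -2 + (7/3 + (¼)*1)*H = -2 + (7/3 + ¼)*H = -2 + 31*H/12)
(20756 + 20823)*(J(-35, 67) + 18171) = (20756 + 20823)*((-2 + (31/12)*67) + 18171) = 41579*((-2 + 2077/12) + 18171) = 41579*(2053/12 + 18171) = 41579*(220105/12) = 9151745795/12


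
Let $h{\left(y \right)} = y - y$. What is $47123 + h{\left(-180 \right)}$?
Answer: $47123$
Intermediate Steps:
$h{\left(y \right)} = 0$
$47123 + h{\left(-180 \right)} = 47123 + 0 = 47123$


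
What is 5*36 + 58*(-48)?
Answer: -2604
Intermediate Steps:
5*36 + 58*(-48) = 180 - 2784 = -2604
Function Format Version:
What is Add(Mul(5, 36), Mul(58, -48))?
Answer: -2604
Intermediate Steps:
Add(Mul(5, 36), Mul(58, -48)) = Add(180, -2784) = -2604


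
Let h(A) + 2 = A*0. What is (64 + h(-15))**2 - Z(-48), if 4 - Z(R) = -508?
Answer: 3332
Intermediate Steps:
h(A) = -2 (h(A) = -2 + A*0 = -2 + 0 = -2)
Z(R) = 512 (Z(R) = 4 - 1*(-508) = 4 + 508 = 512)
(64 + h(-15))**2 - Z(-48) = (64 - 2)**2 - 1*512 = 62**2 - 512 = 3844 - 512 = 3332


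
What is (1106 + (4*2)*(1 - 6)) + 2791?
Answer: 3857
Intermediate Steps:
(1106 + (4*2)*(1 - 6)) + 2791 = (1106 + 8*(-5)) + 2791 = (1106 - 40) + 2791 = 1066 + 2791 = 3857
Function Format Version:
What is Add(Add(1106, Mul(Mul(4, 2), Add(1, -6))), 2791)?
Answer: 3857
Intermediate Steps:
Add(Add(1106, Mul(Mul(4, 2), Add(1, -6))), 2791) = Add(Add(1106, Mul(8, -5)), 2791) = Add(Add(1106, -40), 2791) = Add(1066, 2791) = 3857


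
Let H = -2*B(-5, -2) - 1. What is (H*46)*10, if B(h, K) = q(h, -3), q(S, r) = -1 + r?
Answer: 3220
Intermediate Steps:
B(h, K) = -4 (B(h, K) = -1 - 3 = -4)
H = 7 (H = -2*(-4) - 1 = 8 - 1 = 7)
(H*46)*10 = (7*46)*10 = 322*10 = 3220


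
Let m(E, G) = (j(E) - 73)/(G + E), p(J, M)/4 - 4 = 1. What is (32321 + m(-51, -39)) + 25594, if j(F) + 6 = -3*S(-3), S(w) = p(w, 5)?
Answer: 5212489/90 ≈ 57917.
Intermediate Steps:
p(J, M) = 20 (p(J, M) = 16 + 4*1 = 16 + 4 = 20)
S(w) = 20
j(F) = -66 (j(F) = -6 - 3*20 = -6 - 60 = -66)
m(E, G) = -139/(E + G) (m(E, G) = (-66 - 73)/(G + E) = -139/(E + G))
(32321 + m(-51, -39)) + 25594 = (32321 - 139/(-51 - 39)) + 25594 = (32321 - 139/(-90)) + 25594 = (32321 - 139*(-1/90)) + 25594 = (32321 + 139/90) + 25594 = 2909029/90 + 25594 = 5212489/90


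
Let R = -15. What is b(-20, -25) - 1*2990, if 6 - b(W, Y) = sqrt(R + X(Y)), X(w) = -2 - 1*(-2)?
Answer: -2984 - I*sqrt(15) ≈ -2984.0 - 3.873*I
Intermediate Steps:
X(w) = 0 (X(w) = -2 + 2 = 0)
b(W, Y) = 6 - I*sqrt(15) (b(W, Y) = 6 - sqrt(-15 + 0) = 6 - sqrt(-15) = 6 - I*sqrt(15))
b(-20, -25) - 1*2990 = (6 - I*sqrt(15)) - 1*2990 = (6 - I*sqrt(15)) - 2990 = -2984 - I*sqrt(15)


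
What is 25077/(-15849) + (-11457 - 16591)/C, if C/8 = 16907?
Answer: -159847811/89319681 ≈ -1.7896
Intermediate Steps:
C = 135256 (C = 8*16907 = 135256)
25077/(-15849) + (-11457 - 16591)/C = 25077/(-15849) + (-11457 - 16591)/135256 = 25077*(-1/15849) - 28048*1/135256 = -8359/5283 - 3506/16907 = -159847811/89319681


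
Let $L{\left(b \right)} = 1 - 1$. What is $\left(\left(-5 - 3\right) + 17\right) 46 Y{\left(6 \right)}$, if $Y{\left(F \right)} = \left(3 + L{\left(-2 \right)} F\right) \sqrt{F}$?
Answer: $1242 \sqrt{6} \approx 3042.3$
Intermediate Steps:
$L{\left(b \right)} = 0$ ($L{\left(b \right)} = 1 - 1 = 0$)
$Y{\left(F \right)} = 3 \sqrt{F}$ ($Y{\left(F \right)} = \left(3 + 0 F\right) \sqrt{F} = \left(3 + 0\right) \sqrt{F} = 3 \sqrt{F}$)
$\left(\left(-5 - 3\right) + 17\right) 46 Y{\left(6 \right)} = \left(\left(-5 - 3\right) + 17\right) 46 \cdot 3 \sqrt{6} = \left(-8 + 17\right) 46 \cdot 3 \sqrt{6} = 9 \cdot 46 \cdot 3 \sqrt{6} = 414 \cdot 3 \sqrt{6} = 1242 \sqrt{6}$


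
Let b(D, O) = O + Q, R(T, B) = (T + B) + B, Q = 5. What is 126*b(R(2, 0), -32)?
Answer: -3402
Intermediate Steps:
R(T, B) = T + 2*B (R(T, B) = (B + T) + B = T + 2*B)
b(D, O) = 5 + O (b(D, O) = O + 5 = 5 + O)
126*b(R(2, 0), -32) = 126*(5 - 32) = 126*(-27) = -3402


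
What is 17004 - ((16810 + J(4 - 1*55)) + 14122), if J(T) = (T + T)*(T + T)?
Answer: -24332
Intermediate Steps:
J(T) = 4*T**2 (J(T) = (2*T)*(2*T) = 4*T**2)
17004 - ((16810 + J(4 - 1*55)) + 14122) = 17004 - ((16810 + 4*(4 - 1*55)**2) + 14122) = 17004 - ((16810 + 4*(4 - 55)**2) + 14122) = 17004 - ((16810 + 4*(-51)**2) + 14122) = 17004 - ((16810 + 4*2601) + 14122) = 17004 - ((16810 + 10404) + 14122) = 17004 - (27214 + 14122) = 17004 - 1*41336 = 17004 - 41336 = -24332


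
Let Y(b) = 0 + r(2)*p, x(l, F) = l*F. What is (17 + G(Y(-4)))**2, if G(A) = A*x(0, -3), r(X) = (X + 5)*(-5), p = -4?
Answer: 289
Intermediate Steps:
r(X) = -25 - 5*X (r(X) = (5 + X)*(-5) = -25 - 5*X)
x(l, F) = F*l
Y(b) = 140 (Y(b) = 0 + (-25 - 5*2)*(-4) = 0 + (-25 - 10)*(-4) = 0 - 35*(-4) = 0 + 140 = 140)
G(A) = 0 (G(A) = A*(-3*0) = A*0 = 0)
(17 + G(Y(-4)))**2 = (17 + 0)**2 = 17**2 = 289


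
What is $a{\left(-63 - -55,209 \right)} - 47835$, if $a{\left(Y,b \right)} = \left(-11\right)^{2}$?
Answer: $-47714$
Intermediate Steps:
$a{\left(Y,b \right)} = 121$
$a{\left(-63 - -55,209 \right)} - 47835 = 121 - 47835 = -47714$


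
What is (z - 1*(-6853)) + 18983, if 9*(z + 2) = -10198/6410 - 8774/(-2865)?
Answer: 426991833697/16528185 ≈ 25834.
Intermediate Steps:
z = -30353963/16528185 (z = -2 + (-10198/6410 - 8774/(-2865))/9 = -2 + (-10198*1/6410 - 8774*(-1/2865))/9 = -2 + (-5099/3205 + 8774/2865)/9 = -2 + (1/9)*(2702407/1836465) = -2 + 2702407/16528185 = -30353963/16528185 ≈ -1.8365)
(z - 1*(-6853)) + 18983 = (-30353963/16528185 - 1*(-6853)) + 18983 = (-30353963/16528185 + 6853) + 18983 = 113237297842/16528185 + 18983 = 426991833697/16528185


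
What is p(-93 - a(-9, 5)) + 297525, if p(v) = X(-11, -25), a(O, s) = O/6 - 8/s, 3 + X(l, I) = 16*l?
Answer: 297346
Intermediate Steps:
X(l, I) = -3 + 16*l
a(O, s) = -8/s + O/6 (a(O, s) = O*(⅙) - 8/s = O/6 - 8/s = -8/s + O/6)
p(v) = -179 (p(v) = -3 + 16*(-11) = -3 - 176 = -179)
p(-93 - a(-9, 5)) + 297525 = -179 + 297525 = 297346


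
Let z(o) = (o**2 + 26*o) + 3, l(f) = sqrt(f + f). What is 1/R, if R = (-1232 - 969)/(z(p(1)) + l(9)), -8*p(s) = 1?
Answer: 15/140864 - 3*sqrt(2)/2201 ≈ -0.0018211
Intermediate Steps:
l(f) = sqrt(2)*sqrt(f) (l(f) = sqrt(2*f) = sqrt(2)*sqrt(f))
p(s) = -1/8 (p(s) = -1/8*1 = -1/8)
z(o) = 3 + o**2 + 26*o
R = -2201/(-15/64 + 3*sqrt(2)) (R = (-1232 - 969)/((3 + (-1/8)**2 + 26*(-1/8)) + sqrt(2)*sqrt(9)) = -2201/((3 + 1/64 - 13/4) + sqrt(2)*3) = -2201/(-15/64 + 3*sqrt(2)) ≈ -549.12)
1/R = 1/(-704320/24501 - 9015296*sqrt(2)/24501)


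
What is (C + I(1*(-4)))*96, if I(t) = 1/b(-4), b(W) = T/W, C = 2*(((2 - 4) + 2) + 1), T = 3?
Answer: 64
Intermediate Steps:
C = 2 (C = 2*((-2 + 2) + 1) = 2*(0 + 1) = 2*1 = 2)
b(W) = 3/W
I(t) = -4/3 (I(t) = 1/(3/(-4)) = 1/(3*(-1/4)) = 1/(-3/4) = -4/3)
(C + I(1*(-4)))*96 = (2 - 4/3)*96 = (2/3)*96 = 64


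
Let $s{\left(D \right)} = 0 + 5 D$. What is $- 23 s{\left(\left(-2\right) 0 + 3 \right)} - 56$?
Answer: $-401$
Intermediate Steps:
$s{\left(D \right)} = 5 D$
$- 23 s{\left(\left(-2\right) 0 + 3 \right)} - 56 = - 23 \cdot 5 \left(\left(-2\right) 0 + 3\right) - 56 = - 23 \cdot 5 \left(0 + 3\right) - 56 = - 23 \cdot 5 \cdot 3 - 56 = \left(-23\right) 15 - 56 = -345 - 56 = -401$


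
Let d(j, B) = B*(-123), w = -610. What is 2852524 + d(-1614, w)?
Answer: 2927554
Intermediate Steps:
d(j, B) = -123*B
2852524 + d(-1614, w) = 2852524 - 123*(-610) = 2852524 + 75030 = 2927554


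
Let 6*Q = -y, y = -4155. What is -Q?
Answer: -1385/2 ≈ -692.50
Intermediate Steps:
Q = 1385/2 (Q = (-1*(-4155))/6 = (1/6)*4155 = 1385/2 ≈ 692.50)
-Q = -1*1385/2 = -1385/2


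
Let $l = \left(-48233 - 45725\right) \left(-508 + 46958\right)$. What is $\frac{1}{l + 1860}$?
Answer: $- \frac{1}{4364347240} \approx -2.2913 \cdot 10^{-10}$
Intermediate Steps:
$l = -4364349100$ ($l = \left(-93958\right) 46450 = -4364349100$)
$\frac{1}{l + 1860} = \frac{1}{-4364349100 + 1860} = \frac{1}{-4364347240} = - \frac{1}{4364347240}$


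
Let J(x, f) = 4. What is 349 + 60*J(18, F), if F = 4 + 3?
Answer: 589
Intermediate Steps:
F = 7
349 + 60*J(18, F) = 349 + 60*4 = 349 + 240 = 589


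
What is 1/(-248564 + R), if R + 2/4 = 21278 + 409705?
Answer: 2/364837 ≈ 5.4819e-6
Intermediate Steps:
R = 861965/2 (R = -½ + (21278 + 409705) = -½ + 430983 = 861965/2 ≈ 4.3098e+5)
1/(-248564 + R) = 1/(-248564 + 861965/2) = 1/(364837/2) = 2/364837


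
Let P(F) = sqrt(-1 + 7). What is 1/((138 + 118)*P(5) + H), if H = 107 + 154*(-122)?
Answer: -6227/116195515 - 256*sqrt(6)/348586545 ≈ -5.5390e-5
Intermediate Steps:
H = -18681 (H = 107 - 18788 = -18681)
P(F) = sqrt(6)
1/((138 + 118)*P(5) + H) = 1/((138 + 118)*sqrt(6) - 18681) = 1/(256*sqrt(6) - 18681) = 1/(-18681 + 256*sqrt(6))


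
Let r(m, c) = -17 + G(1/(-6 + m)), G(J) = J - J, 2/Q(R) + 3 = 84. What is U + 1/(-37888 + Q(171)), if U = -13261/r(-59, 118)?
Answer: 40697026309/52171742 ≈ 780.06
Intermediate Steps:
Q(R) = 2/81 (Q(R) = 2/(-3 + 84) = 2/81)
G(J) = 0
r(m, c) = -17 (r(m, c) = -17 + 0 = -17)
U = 13261/17 (U = -13261/(-17) = -13261*(-1/17) = 13261/17 ≈ 780.06)
U + 1/(-37888 + Q(171)) = 13261/17 + 1/(-37888 + 2/81) = 13261/17 + 1/(-3068926/81) = 13261/17 - 81/3068926 = 40697026309/52171742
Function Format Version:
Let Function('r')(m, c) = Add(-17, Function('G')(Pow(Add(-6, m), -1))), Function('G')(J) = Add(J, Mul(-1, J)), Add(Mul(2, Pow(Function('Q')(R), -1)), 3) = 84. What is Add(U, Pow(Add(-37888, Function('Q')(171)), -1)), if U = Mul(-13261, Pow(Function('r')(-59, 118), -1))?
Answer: Rational(40697026309, 52171742) ≈ 780.06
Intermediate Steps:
Function('Q')(R) = Rational(2, 81) (Function('Q')(R) = Mul(2, Pow(Add(-3, 84), -1)) = Mul(2, Pow(81, -1)) = Mul(2, Rational(1, 81)) = Rational(2, 81))
Function('G')(J) = 0
Function('r')(m, c) = -17 (Function('r')(m, c) = Add(-17, 0) = -17)
U = Rational(13261, 17) (U = Mul(-13261, Pow(-17, -1)) = Mul(-13261, Rational(-1, 17)) = Rational(13261, 17) ≈ 780.06)
Add(U, Pow(Add(-37888, Function('Q')(171)), -1)) = Add(Rational(13261, 17), Pow(Add(-37888, Rational(2, 81)), -1)) = Add(Rational(13261, 17), Pow(Rational(-3068926, 81), -1)) = Add(Rational(13261, 17), Rational(-81, 3068926)) = Rational(40697026309, 52171742)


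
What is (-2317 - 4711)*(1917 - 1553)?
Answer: -2558192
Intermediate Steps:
(-2317 - 4711)*(1917 - 1553) = -7028*364 = -2558192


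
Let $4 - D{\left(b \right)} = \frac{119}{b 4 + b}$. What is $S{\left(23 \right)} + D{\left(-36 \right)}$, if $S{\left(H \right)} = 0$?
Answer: $\frac{839}{180} \approx 4.6611$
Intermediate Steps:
$D{\left(b \right)} = 4 - \frac{119}{5 b}$ ($D{\left(b \right)} = 4 - \frac{119}{b 4 + b} = 4 - \frac{119}{4 b + b} = 4 - \frac{119}{5 b}$)
$S{\left(23 \right)} + D{\left(-36 \right)} = 0 + \left(4 - \frac{119}{5 \left(-36\right)}\right) = 0 + \left(4 - - \frac{119}{180}\right) = 0 + \left(4 + \frac{119}{180}\right) = 0 + \frac{839}{180} = \frac{839}{180}$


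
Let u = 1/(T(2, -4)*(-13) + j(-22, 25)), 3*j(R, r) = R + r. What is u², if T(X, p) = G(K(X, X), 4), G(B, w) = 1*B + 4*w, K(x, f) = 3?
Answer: 1/60516 ≈ 1.6525e-5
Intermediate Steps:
G(B, w) = B + 4*w
T(X, p) = 19 (T(X, p) = 3 + 4*4 = 3 + 16 = 19)
j(R, r) = R/3 + r/3 (j(R, r) = (R + r)/3 = R/3 + r/3)
u = -1/246 (u = 1/(19*(-13) + ((⅓)*(-22) + (⅓)*25)) = 1/(-247 + (-22/3 + 25/3)) = 1/(-247 + 1) = 1/(-246) = -1/246 ≈ -0.0040650)
u² = (-1/246)² = 1/60516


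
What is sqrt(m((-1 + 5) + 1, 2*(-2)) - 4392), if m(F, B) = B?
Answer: 2*I*sqrt(1099) ≈ 66.302*I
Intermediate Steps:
sqrt(m((-1 + 5) + 1, 2*(-2)) - 4392) = sqrt(2*(-2) - 4392) = sqrt(-4 - 4392) = sqrt(-4396) = 2*I*sqrt(1099)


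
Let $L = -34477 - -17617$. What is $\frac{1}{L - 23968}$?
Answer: $- \frac{1}{40828} \approx -2.4493 \cdot 10^{-5}$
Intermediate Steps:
$L = -16860$ ($L = -34477 + 17617 = -16860$)
$\frac{1}{L - 23968} = \frac{1}{-16860 - 23968} = \frac{1}{-40828} = - \frac{1}{40828}$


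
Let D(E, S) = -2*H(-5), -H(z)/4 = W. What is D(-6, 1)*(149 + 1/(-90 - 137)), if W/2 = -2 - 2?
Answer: -2164608/227 ≈ -9535.7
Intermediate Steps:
W = -8 (W = 2*(-2 - 2) = 2*(-4) = -8)
H(z) = 32 (H(z) = -4*(-8) = 32)
D(E, S) = -64 (D(E, S) = -2*32 = -64)
D(-6, 1)*(149 + 1/(-90 - 137)) = -64*(149 + 1/(-90 - 137)) = -64*(149 + 1/(-227)) = -64*(149 - 1/227) = -64*33822/227 = -2164608/227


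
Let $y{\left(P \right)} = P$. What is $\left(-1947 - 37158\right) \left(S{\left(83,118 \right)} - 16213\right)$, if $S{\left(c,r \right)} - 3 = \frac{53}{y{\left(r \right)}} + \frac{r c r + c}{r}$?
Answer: $\frac{14800303980}{59} \approx 2.5085 \cdot 10^{8}$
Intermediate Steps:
$S{\left(c,r \right)} = 3 + \frac{53}{r} + \frac{c + c r^{2}}{r}$ ($S{\left(c,r \right)} = 3 + \left(\frac{53}{r} + \frac{r c r + c}{r}\right) = 3 + \left(\frac{53}{r} + \frac{c r r + c}{r}\right) = 3 + \left(\frac{53}{r} + \frac{c r^{2} + c}{r}\right) = 3 + \left(\frac{53}{r} + \frac{c + c r^{2}}{r}\right) = 3 + \frac{53}{r} + \frac{c + c r^{2}}{r}$)
$\left(-1947 - 37158\right) \left(S{\left(83,118 \right)} - 16213\right) = \left(-1947 - 37158\right) \left(\frac{53 + 83 + 118 \left(3 + 83 \cdot 118\right)}{118} - 16213\right) = - 39105 \left(\frac{53 + 83 + 118 \left(3 + 9794\right)}{118} - 16213\right) = - 39105 \left(\frac{53 + 83 + 118 \cdot 9797}{118} - 16213\right) = - 39105 \left(\frac{53 + 83 + 1156046}{118} - 16213\right) = - 39105 \left(\frac{1}{118} \cdot 1156182 - 16213\right) = - 39105 \left(\frac{578091}{59} - 16213\right) = \left(-39105\right) \left(- \frac{378476}{59}\right) = \frac{14800303980}{59}$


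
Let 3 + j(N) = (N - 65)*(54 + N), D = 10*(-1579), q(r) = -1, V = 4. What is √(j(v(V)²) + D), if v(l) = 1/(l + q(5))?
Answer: I*√1563641/9 ≈ 138.94*I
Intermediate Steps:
v(l) = 1/(-1 + l) (v(l) = 1/(l - 1) = 1/(-1 + l))
D = -15790
j(N) = -3 + (-65 + N)*(54 + N) (j(N) = -3 + (N - 65)*(54 + N) = -3 + (-65 + N)*(54 + N))
√(j(v(V)²) + D) = √((-3513 + ((1/(-1 + 4))²)² - 11/(-1 + 4)²) - 15790) = √((-3513 + ((1/3)²)² - 11*(1/3)²) - 15790) = √((-3513 + ((⅓)²)² - 11*(⅓)²) - 15790) = √((-3513 + (⅑)² - 11*⅑) - 15790) = √((-3513 + 1/81 - 11/9) - 15790) = √(-284651/81 - 15790) = √(-1563641/81) = I*√1563641/9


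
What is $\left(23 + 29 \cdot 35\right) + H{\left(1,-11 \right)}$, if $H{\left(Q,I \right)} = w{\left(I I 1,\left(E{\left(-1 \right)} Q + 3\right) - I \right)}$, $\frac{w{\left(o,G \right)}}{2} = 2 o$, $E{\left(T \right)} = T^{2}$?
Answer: $1522$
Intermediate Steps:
$w{\left(o,G \right)} = 4 o$ ($w{\left(o,G \right)} = 2 \cdot 2 o = 4 o$)
$H{\left(Q,I \right)} = 4 I^{2}$ ($H{\left(Q,I \right)} = 4 I I 1 = 4 I^{2} \cdot 1 = 4 I^{2}$)
$\left(23 + 29 \cdot 35\right) + H{\left(1,-11 \right)} = \left(23 + 29 \cdot 35\right) + 4 \left(-11\right)^{2} = \left(23 + 1015\right) + 4 \cdot 121 = 1038 + 484 = 1522$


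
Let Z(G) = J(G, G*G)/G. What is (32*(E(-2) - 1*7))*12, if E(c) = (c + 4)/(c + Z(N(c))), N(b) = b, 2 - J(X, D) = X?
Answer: -2880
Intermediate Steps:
J(X, D) = 2 - X
Z(G) = (2 - G)/G
E(c) = (4 + c)/(c + (2 - c)/c) (E(c) = (c + 4)/(c + (2 - c)/c) = (4 + c)/(c + (2 - c)/c))
(32*(E(-2) - 1*7))*12 = (32*(-2*(4 - 2)/(2 + (-2)² - 1*(-2)) - 1*7))*12 = (32*(-2*2/(2 + 4 + 2) - 7))*12 = (32*(-2*2/8 - 7))*12 = (32*(-2*⅛*2 - 7))*12 = (32*(-½ - 7))*12 = (32*(-15/2))*12 = -240*12 = -2880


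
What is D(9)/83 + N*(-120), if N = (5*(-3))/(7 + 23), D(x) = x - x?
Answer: 60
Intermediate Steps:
D(x) = 0
N = -½ (N = -15/30 = (1/30)*(-15) = -½ ≈ -0.50000)
D(9)/83 + N*(-120) = 0/83 - ½*(-120) = 0*(1/83) + 60 = 0 + 60 = 60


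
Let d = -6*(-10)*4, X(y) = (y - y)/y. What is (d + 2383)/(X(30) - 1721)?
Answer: -2623/1721 ≈ -1.5241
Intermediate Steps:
X(y) = 0 (X(y) = 0/y = 0)
d = 240 (d = 60*4 = 240)
(d + 2383)/(X(30) - 1721) = (240 + 2383)/(0 - 1721) = 2623/(-1721) = 2623*(-1/1721) = -2623/1721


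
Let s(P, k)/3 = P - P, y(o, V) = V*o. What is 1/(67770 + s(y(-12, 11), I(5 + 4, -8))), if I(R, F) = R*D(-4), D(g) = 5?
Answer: 1/67770 ≈ 1.4756e-5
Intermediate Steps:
I(R, F) = 5*R (I(R, F) = R*5 = 5*R)
s(P, k) = 0 (s(P, k) = 3*(P - P) = 3*0 = 0)
1/(67770 + s(y(-12, 11), I(5 + 4, -8))) = 1/(67770 + 0) = 1/67770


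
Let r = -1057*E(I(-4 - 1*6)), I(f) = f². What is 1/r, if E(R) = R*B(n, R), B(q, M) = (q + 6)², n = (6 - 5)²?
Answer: -1/5179300 ≈ -1.9308e-7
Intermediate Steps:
n = 1 (n = 1² = 1)
B(q, M) = (6 + q)²
E(R) = 49*R (E(R) = R*(6 + 1)² = R*7² = R*49 = 49*R)
r = -5179300 (r = -51793*(-4 - 1*6)² = -51793*(-4 - 6)² = -51793*(-10)² = -51793*100 = -1057*4900 = -5179300)
1/r = 1/(-5179300) = -1/5179300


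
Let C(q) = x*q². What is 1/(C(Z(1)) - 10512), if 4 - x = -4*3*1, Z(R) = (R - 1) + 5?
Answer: -1/10112 ≈ -9.8892e-5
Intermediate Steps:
Z(R) = 4 + R (Z(R) = (-1 + R) + 5 = 4 + R)
x = 16 (x = 4 - (-4*3) = 4 - (-12) = 4 - 1*(-12) = 4 + 12 = 16)
C(q) = 16*q²
1/(C(Z(1)) - 10512) = 1/(16*(4 + 1)² - 10512) = 1/(16*5² - 10512) = 1/(16*25 - 10512) = 1/(400 - 10512) = 1/(-10112) = -1/10112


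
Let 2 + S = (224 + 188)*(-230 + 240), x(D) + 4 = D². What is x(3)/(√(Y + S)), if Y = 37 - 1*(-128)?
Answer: 5*√4283/4283 ≈ 0.076401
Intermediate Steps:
x(D) = -4 + D²
S = 4118 (S = -2 + (224 + 188)*(-230 + 240) = -2 + 412*10 = -2 + 4120 = 4118)
Y = 165 (Y = 37 + 128 = 165)
x(3)/(√(Y + S)) = (-4 + 3²)/(√(165 + 4118)) = (-4 + 9)/(√4283) = 5*(√4283/4283) = 5*√4283/4283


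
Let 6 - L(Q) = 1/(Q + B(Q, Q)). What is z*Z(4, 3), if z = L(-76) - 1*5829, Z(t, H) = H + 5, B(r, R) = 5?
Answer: -3307456/71 ≈ -46584.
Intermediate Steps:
Z(t, H) = 5 + H
L(Q) = 6 - 1/(5 + Q) (L(Q) = 6 - 1/(Q + 5) = 6 - 1/(5 + Q))
z = -413432/71 (z = (29 + 6*(-76))/(5 - 76) - 1*5829 = (29 - 456)/(-71) - 5829 = -1/71*(-427) - 5829 = 427/71 - 5829 = -413432/71 ≈ -5823.0)
z*Z(4, 3) = -413432*(5 + 3)/71 = -413432/71*8 = -3307456/71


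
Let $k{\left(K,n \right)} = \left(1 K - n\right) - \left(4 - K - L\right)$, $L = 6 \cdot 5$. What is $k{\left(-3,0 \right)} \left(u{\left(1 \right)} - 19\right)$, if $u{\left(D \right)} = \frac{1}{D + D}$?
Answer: $-370$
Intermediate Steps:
$L = 30$
$u{\left(D \right)} = \frac{1}{2 D}$
$k{\left(K,n \right)} = 26 - n + 2 K$ ($k{\left(K,n \right)} = \left(1 K - n\right) + \left(\left(30 + K\right) - 4\right) = \left(K - n\right) + \left(26 + K\right) = 26 - n + 2 K$)
$k{\left(-3,0 \right)} \left(u{\left(1 \right)} - 19\right) = \left(26 - 0 + 2 \left(-3\right)\right) \left(\frac{1}{2 \cdot 1} - 19\right) = \left(26 + 0 - 6\right) \left(\frac{1}{2} \cdot 1 - 19\right) = 20 \left(\frac{1}{2} - 19\right) = 20 \left(- \frac{37}{2}\right) = -370$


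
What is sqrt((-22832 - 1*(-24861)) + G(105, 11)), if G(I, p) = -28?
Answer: sqrt(2001) ≈ 44.733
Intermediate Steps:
sqrt((-22832 - 1*(-24861)) + G(105, 11)) = sqrt((-22832 - 1*(-24861)) - 28) = sqrt((-22832 + 24861) - 28) = sqrt(2029 - 28) = sqrt(2001)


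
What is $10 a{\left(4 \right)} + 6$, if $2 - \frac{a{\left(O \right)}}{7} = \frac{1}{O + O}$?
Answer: $\frac{549}{4} \approx 137.25$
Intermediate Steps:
$a{\left(O \right)} = 14 - \frac{7}{2 O}$ ($a{\left(O \right)} = 14 - \frac{7}{O + O} = 14 - \frac{7}{2 O}$)
$10 a{\left(4 \right)} + 6 = 10 \left(14 - \frac{7}{2 \cdot 4}\right) + 6 = 10 \left(14 - \frac{7}{8}\right) + 6 = 10 \cdot \frac{105}{8} + 6 = \frac{525}{4} + 6 = \frac{549}{4}$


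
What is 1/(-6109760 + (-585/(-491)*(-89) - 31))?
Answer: -491/2999959446 ≈ -1.6367e-7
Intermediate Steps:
1/(-6109760 + (-585/(-491)*(-89) - 31)) = 1/(-6109760 + (-585*(-1/491)*(-89) - 31)) = 1/(-6109760 + ((585/491)*(-89) - 31)) = 1/(-6109760 + (-52065/491 - 31)) = 1/(-6109760 - 67286/491) = 1/(-2999959446/491) = -491/2999959446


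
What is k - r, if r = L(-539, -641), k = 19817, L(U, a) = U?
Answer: 20356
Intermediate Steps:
r = -539
k - r = 19817 - 1*(-539) = 19817 + 539 = 20356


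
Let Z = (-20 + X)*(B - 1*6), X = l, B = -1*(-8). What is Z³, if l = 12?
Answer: -4096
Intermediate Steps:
B = 8
X = 12
Z = -16 (Z = (-20 + 12)*(8 - 1*6) = -8*(8 - 6) = -8*2 = -16)
Z³ = (-16)³ = -4096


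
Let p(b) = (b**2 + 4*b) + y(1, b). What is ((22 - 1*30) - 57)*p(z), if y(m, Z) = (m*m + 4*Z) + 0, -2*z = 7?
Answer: 3835/4 ≈ 958.75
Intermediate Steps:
z = -7/2 (z = -1/2*7 = -7/2 ≈ -3.5000)
y(m, Z) = m**2 + 4*Z (y(m, Z) = (m**2 + 4*Z) + 0 = m**2 + 4*Z)
p(b) = 1 + b**2 + 8*b (p(b) = (b**2 + 4*b) + (1**2 + 4*b) = (b**2 + 4*b) + (1 + 4*b) = 1 + b**2 + 8*b)
((22 - 1*30) - 57)*p(z) = ((22 - 1*30) - 57)*(1 + (-7/2)**2 + 8*(-7/2)) = ((22 - 30) - 57)*(1 + 49/4 - 28) = (-8 - 57)*(-59/4) = -65*(-59/4) = 3835/4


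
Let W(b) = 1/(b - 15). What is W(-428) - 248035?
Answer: -109879506/443 ≈ -2.4804e+5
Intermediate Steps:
W(b) = 1/(-15 + b)
W(-428) - 248035 = 1/(-15 - 428) - 248035 = 1/(-443) - 248035 = -1/443 - 248035 = -109879506/443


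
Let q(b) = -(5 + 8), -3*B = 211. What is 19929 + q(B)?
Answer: 19916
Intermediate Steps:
B = -211/3 (B = -⅓*211 = -211/3 ≈ -70.333)
q(b) = -13 (q(b) = -1*13 = -13)
19929 + q(B) = 19929 - 13 = 19916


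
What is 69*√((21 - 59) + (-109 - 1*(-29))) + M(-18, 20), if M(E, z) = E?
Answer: -18 + 69*I*√118 ≈ -18.0 + 749.53*I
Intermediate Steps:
69*√((21 - 59) + (-109 - 1*(-29))) + M(-18, 20) = 69*√((21 - 59) + (-109 - 1*(-29))) - 18 = 69*√(-38 + (-109 + 29)) - 18 = 69*√(-38 - 80) - 18 = 69*√(-118) - 18 = 69*(I*√118) - 18 = 69*I*√118 - 18 = -18 + 69*I*√118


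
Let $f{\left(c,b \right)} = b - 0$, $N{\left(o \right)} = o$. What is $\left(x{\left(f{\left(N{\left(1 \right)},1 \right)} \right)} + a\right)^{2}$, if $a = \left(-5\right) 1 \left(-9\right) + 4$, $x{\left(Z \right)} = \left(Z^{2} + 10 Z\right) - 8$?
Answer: $2704$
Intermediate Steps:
$f{\left(c,b \right)} = b$ ($f{\left(c,b \right)} = b + 0 = b$)
$x{\left(Z \right)} = -8 + Z^{2} + 10 Z$
$a = 49$ ($a = \left(-5\right) \left(-9\right) + 4 = 45 + 4 = 49$)
$\left(x{\left(f{\left(N{\left(1 \right)},1 \right)} \right)} + a\right)^{2} = \left(\left(-8 + 1^{2} + 10 \cdot 1\right) + 49\right)^{2} = \left(\left(-8 + 1 + 10\right) + 49\right)^{2} = \left(3 + 49\right)^{2} = 52^{2} = 2704$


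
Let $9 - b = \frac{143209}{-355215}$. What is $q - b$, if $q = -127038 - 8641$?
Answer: $- \frac{48198556129}{355215} \approx -1.3569 \cdot 10^{5}$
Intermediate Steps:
$q = -135679$
$b = \frac{3340144}{355215}$ ($b = 9 - \frac{143209}{-355215} = 9 - 143209 \left(- \frac{1}{355215}\right) = 9 - - \frac{143209}{355215} = 9 + \frac{143209}{355215} = \frac{3340144}{355215} \approx 9.4032$)
$q - b = -135679 - \frac{3340144}{355215} = - \frac{48198556129}{355215}$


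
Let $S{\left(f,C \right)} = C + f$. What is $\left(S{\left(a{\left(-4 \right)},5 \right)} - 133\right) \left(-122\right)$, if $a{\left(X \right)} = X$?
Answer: $16104$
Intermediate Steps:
$\left(S{\left(a{\left(-4 \right)},5 \right)} - 133\right) \left(-122\right) = \left(\left(5 - 4\right) - 133\right) \left(-122\right) = \left(1 - 133\right) \left(-122\right) = \left(-132\right) \left(-122\right) = 16104$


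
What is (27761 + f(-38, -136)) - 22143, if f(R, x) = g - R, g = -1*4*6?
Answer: 5632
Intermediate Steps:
g = -24 (g = -4*6 = -24)
f(R, x) = -24 - R
(27761 + f(-38, -136)) - 22143 = (27761 + (-24 - 1*(-38))) - 22143 = (27761 + (-24 + 38)) - 22143 = (27761 + 14) - 22143 = 27775 - 22143 = 5632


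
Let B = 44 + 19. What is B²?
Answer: 3969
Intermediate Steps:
B = 63
B² = 63² = 3969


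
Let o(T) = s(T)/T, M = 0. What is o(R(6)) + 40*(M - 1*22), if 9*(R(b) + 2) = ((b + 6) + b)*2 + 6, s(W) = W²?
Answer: -2632/3 ≈ -877.33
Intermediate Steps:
R(b) = 4*b/9 (R(b) = -2 + (((b + 6) + b)*2 + 6)/9 = -2 + (((6 + b) + b)*2 + 6)/9 = -2 + ((6 + 2*b)*2 + 6)/9 = -2 + ((12 + 4*b) + 6)/9 = -2 + (18 + 4*b)/9 = -2 + (2 + 4*b/9) = 4*b/9)
o(T) = T (o(T) = T²/T = T)
o(R(6)) + 40*(M - 1*22) = (4/9)*6 + 40*(0 - 1*22) = 8/3 + 40*(0 - 22) = 8/3 + 40*(-22) = 8/3 - 880 = -2632/3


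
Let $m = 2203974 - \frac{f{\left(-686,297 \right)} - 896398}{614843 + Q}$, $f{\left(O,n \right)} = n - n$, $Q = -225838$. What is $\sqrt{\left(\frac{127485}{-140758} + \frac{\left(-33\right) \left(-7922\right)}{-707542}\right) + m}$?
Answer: $\frac{\sqrt{6834744742101313997089404760361373910}}{1760993751372190} \approx 1484.6$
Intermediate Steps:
$f{\left(O,n \right)} = 0$
$m = \frac{857357802268}{389005}$ ($m = 2203974 - \frac{0 - 896398}{614843 - 225838} = 2203974 - - \frac{896398}{389005} = 2203974 + \frac{896398}{389005} = \frac{857357802268}{389005} \approx 2.204 \cdot 10^{6}$)
$\sqrt{\left(\frac{127485}{-140758} + \frac{\left(-33\right) \left(-7922\right)}{-707542}\right) + m} = \sqrt{\left(\frac{127485}{-140758} + \frac{\left(-33\right) \left(-7922\right)}{-707542}\right) + \frac{857357802268}{389005}} = \sqrt{\left(127485 \left(- \frac{1}{140758}\right) + 261426 \left(- \frac{1}{707542}\right)\right) + \frac{857357802268}{389005}} = \sqrt{\left(- \frac{127485}{140758} - \frac{11883}{32161}\right) + \frac{857357802268}{389005}} = \sqrt{- \frac{5772672399}{4526918038} + \frac{857357802268}{389005}} = \sqrt{\frac{3881186254508619937189}{1760993751372190}} = \frac{\sqrt{6834744742101313997089404760361373910}}{1760993751372190}$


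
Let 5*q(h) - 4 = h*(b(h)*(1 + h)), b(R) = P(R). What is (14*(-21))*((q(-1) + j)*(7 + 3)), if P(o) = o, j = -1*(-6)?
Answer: -19992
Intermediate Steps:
j = 6
b(R) = R
q(h) = 4/5 + h**2*(1 + h)/5 (q(h) = 4/5 + (h*(h*(1 + h)))/5 = 4/5 + (h**2*(1 + h))/5 = 4/5 + h**2*(1 + h)/5)
(14*(-21))*((q(-1) + j)*(7 + 3)) = (14*(-21))*(((4/5 + (1/5)*(-1)**2 + (1/5)*(-1)**3) + 6)*(7 + 3)) = -294*((4/5 + (1/5)*1 + (1/5)*(-1)) + 6)*10 = -294*((4/5 + 1/5 - 1/5) + 6)*10 = -294*(4/5 + 6)*10 = -9996*10/5 = -294*68 = -19992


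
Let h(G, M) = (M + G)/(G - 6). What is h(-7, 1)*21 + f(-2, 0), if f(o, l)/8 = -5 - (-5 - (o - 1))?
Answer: -186/13 ≈ -14.308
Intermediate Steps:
h(G, M) = (G + M)/(-6 + G)
f(o, l) = -8 + 8*o (f(o, l) = 8*(-5 - (-5 - (o - 1))) = 8*(-5 - (-5 - (-1 + o))) = 8*(-5 - (-5 + (1 - o))) = 8*(-5 - (-4 - o)) = 8*(-5 + (4 + o)) = 8*(-1 + o) = -8 + 8*o)
h(-7, 1)*21 + f(-2, 0) = ((-7 + 1)/(-6 - 7))*21 + (-8 + 8*(-2)) = (-6/(-13))*21 + (-8 - 16) = -1/13*(-6)*21 - 24 = (6/13)*21 - 24 = 126/13 - 24 = -186/13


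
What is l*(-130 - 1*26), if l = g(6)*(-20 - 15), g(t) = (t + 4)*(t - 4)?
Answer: 109200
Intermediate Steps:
g(t) = (-4 + t)*(4 + t) (g(t) = (4 + t)*(-4 + t) = (-4 + t)*(4 + t))
l = -700 (l = (-16 + 6**2)*(-20 - 15) = (-16 + 36)*(-35) = 20*(-35) = -700)
l*(-130 - 1*26) = -700*(-130 - 1*26) = -700*(-130 - 26) = -700*(-156) = 109200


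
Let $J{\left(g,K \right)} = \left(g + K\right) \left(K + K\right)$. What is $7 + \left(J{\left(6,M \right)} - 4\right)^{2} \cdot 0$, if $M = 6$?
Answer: $7$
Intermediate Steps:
$J{\left(g,K \right)} = 2 K \left(K + g\right)$ ($J{\left(g,K \right)} = \left(K + g\right) 2 K = 2 K \left(K + g\right)$)
$7 + \left(J{\left(6,M \right)} - 4\right)^{2} \cdot 0 = 7 + \left(2 \cdot 6 \left(6 + 6\right) - 4\right)^{2} \cdot 0 = 7 + \left(2 \cdot 6 \cdot 12 - 4\right)^{2} \cdot 0 = 7 + \left(144 - 4\right)^{2} \cdot 0 = 7 + 140^{2} \cdot 0 = 7 + 19600 \cdot 0 = 7 + 0 = 7$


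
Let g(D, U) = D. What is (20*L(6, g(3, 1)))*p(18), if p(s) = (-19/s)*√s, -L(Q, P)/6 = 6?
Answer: 2280*√2 ≈ 3224.4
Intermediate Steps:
L(Q, P) = -36 (L(Q, P) = -6*6 = -36)
p(s) = -19/√s
(20*L(6, g(3, 1)))*p(18) = (20*(-36))*(-19*√2/6) = -(-13680)*√2/6 = -(-2280)*√2 = 2280*√2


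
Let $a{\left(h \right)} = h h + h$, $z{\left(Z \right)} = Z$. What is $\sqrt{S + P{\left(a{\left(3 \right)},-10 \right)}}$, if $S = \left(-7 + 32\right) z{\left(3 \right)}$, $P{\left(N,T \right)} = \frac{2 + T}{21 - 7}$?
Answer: $\frac{\sqrt{3647}}{7} \approx 8.6272$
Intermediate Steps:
$a{\left(h \right)} = h + h^{2}$ ($a{\left(h \right)} = h^{2} + h = h + h^{2}$)
$P{\left(N,T \right)} = \frac{1}{7} + \frac{T}{14}$ ($P{\left(N,T \right)} = \frac{2 + T}{14} = \left(2 + T\right) \frac{1}{14} = \frac{1}{7} + \frac{T}{14}$)
$S = 75$ ($S = \left(-7 + 32\right) 3 = 25 \cdot 3 = 75$)
$\sqrt{S + P{\left(a{\left(3 \right)},-10 \right)}} = \sqrt{75 + \left(\frac{1}{7} + \frac{1}{14} \left(-10\right)\right)} = \sqrt{75 + \left(\frac{1}{7} - \frac{5}{7}\right)} = \sqrt{75 - \frac{4}{7}} = \sqrt{\frac{521}{7}} = \frac{\sqrt{3647}}{7}$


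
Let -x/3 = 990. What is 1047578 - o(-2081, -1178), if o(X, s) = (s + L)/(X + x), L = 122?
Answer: 5291315422/5051 ≈ 1.0476e+6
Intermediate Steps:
x = -2970 (x = -3*990 = -2970)
o(X, s) = (122 + s)/(-2970 + X) (o(X, s) = (s + 122)/(X - 2970) = (122 + s)/(-2970 + X))
1047578 - o(-2081, -1178) = 1047578 - (122 - 1178)/(-2970 - 2081) = 1047578 - (-1056)/(-5051) = 1047578 - (-1)*(-1056)/5051 = 1047578 - 1*1056/5051 = 1047578 - 1056/5051 = 5291315422/5051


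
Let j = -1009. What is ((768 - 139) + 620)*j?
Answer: -1260241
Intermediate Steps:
((768 - 139) + 620)*j = ((768 - 139) + 620)*(-1009) = (629 + 620)*(-1009) = 1249*(-1009) = -1260241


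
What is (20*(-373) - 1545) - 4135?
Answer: -13140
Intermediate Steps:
(20*(-373) - 1545) - 4135 = (-7460 - 1545) - 4135 = -9005 - 4135 = -13140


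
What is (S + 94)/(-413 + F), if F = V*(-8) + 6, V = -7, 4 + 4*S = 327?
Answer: -233/468 ≈ -0.49786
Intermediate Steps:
S = 323/4 (S = -1 + (1/4)*327 = -1 + 327/4 = 323/4 ≈ 80.750)
F = 62 (F = -7*(-8) + 6 = 56 + 6 = 62)
(S + 94)/(-413 + F) = (323/4 + 94)/(-413 + 62) = (699/4)/(-351) = (699/4)*(-1/351) = -233/468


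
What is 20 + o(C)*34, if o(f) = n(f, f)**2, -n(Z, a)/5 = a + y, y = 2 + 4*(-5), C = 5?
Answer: 143670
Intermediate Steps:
y = -18 (y = 2 - 20 = -18)
n(Z, a) = 90 - 5*a (n(Z, a) = -5*(a - 18) = -5*(-18 + a) = 90 - 5*a)
o(f) = (90 - 5*f)**2
20 + o(C)*34 = 20 + (25*(-18 + 5)**2)*34 = 20 + (25*(-13)**2)*34 = 20 + (25*169)*34 = 20 + 4225*34 = 20 + 143650 = 143670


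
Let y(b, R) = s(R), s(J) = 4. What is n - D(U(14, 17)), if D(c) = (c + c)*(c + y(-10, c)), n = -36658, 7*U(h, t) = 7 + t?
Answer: -1798738/49 ≈ -36709.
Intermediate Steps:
U(h, t) = 1 + t/7 (U(h, t) = (7 + t)/7 = 1 + t/7)
y(b, R) = 4
D(c) = 2*c*(4 + c) (D(c) = (c + c)*(c + 4) = (2*c)*(4 + c) = 2*c*(4 + c))
n - D(U(14, 17)) = -36658 - 2*(1 + (1/7)*17)*(4 + (1 + (1/7)*17)) = -36658 - 2*(1 + 17/7)*(4 + (1 + 17/7)) = -36658 - 2*24*(4 + 24/7)/7 = -36658 - 2*24*52/(7*7) = -36658 - 1*2496/49 = -36658 - 2496/49 = -1798738/49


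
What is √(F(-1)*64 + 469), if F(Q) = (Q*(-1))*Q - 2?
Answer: √277 ≈ 16.643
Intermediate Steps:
F(Q) = -2 - Q² (F(Q) = (-Q)*Q - 2 = -Q² - 2 = -2 - Q²)
√(F(-1)*64 + 469) = √((-2 - 1*(-1)²)*64 + 469) = √((-2 - 1*1)*64 + 469) = √((-2 - 1)*64 + 469) = √(-3*64 + 469) = √(-192 + 469) = √277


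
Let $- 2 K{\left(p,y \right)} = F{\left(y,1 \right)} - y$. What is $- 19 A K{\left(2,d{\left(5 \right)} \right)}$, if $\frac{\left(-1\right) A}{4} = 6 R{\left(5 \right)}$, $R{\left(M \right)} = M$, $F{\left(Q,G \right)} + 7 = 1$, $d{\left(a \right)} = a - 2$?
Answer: $10260$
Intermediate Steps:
$d{\left(a \right)} = -2 + a$
$F{\left(Q,G \right)} = -6$ ($F{\left(Q,G \right)} = -7 + 1 = -6$)
$A = -120$ ($A = - 4 \cdot 6 \cdot 5 = \left(-4\right) 30 = -120$)
$K{\left(p,y \right)} = 3 + \frac{y}{2}$ ($K{\left(p,y \right)} = - \frac{-6 - y}{2} = 3 + \frac{y}{2}$)
$- 19 A K{\left(2,d{\left(5 \right)} \right)} = \left(-19\right) \left(-120\right) \left(3 + \frac{-2 + 5}{2}\right) = 2280 \left(3 + \frac{1}{2} \cdot 3\right) = 2280 \left(3 + \frac{3}{2}\right) = 2280 \cdot \frac{9}{2} = 10260$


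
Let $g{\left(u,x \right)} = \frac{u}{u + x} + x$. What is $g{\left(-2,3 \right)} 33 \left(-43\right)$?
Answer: $-1419$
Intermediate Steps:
$g{\left(u,x \right)} = x + \frac{u}{u + x}$ ($g{\left(u,x \right)} = \frac{u}{u + x} + x = x + \frac{u}{u + x}$)
$g{\left(-2,3 \right)} 33 \left(-43\right) = \frac{-2 + 3^{2} - 6}{-2 + 3} \cdot 33 \left(-43\right) = \frac{-2 + 9 - 6}{1} \cdot 33 \left(-43\right) = 1 \cdot 1 \cdot 33 \left(-43\right) = 1 \cdot 33 \left(-43\right) = 33 \left(-43\right) = -1419$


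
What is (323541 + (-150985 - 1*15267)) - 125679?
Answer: 31610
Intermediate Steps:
(323541 + (-150985 - 1*15267)) - 125679 = (323541 + (-150985 - 15267)) - 125679 = (323541 - 166252) - 125679 = 157289 - 125679 = 31610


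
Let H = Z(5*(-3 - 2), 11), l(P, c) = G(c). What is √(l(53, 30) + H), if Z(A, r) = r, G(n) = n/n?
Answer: 2*√3 ≈ 3.4641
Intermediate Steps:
G(n) = 1
l(P, c) = 1
H = 11
√(l(53, 30) + H) = √(1 + 11) = √12 = 2*√3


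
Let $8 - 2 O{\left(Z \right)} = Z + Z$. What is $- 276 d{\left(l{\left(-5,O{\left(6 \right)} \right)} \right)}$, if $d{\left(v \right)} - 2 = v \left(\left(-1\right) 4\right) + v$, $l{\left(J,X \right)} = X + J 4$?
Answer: $-18768$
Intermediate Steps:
$O{\left(Z \right)} = 4 - Z$ ($O{\left(Z \right)} = 4 - \frac{Z + Z}{2} = 4 - \frac{2 Z}{2} = 4 - Z$)
$l{\left(J,X \right)} = X + 4 J$
$d{\left(v \right)} = 2 - 3 v$ ($d{\left(v \right)} = 2 + \left(v \left(\left(-1\right) 4\right) + v\right) = 2 + \left(v \left(-4\right) + v\right) = 2 + \left(- 4 v + v\right) = 2 - 3 v$)
$- 276 d{\left(l{\left(-5,O{\left(6 \right)} \right)} \right)} = - 276 \left(2 - 3 \left(\left(4 - 6\right) + 4 \left(-5\right)\right)\right) = - 276 \left(2 - 3 \left(\left(4 - 6\right) - 20\right)\right) = - 276 \left(2 - 3 \left(-2 - 20\right)\right) = - 276 \left(2 - -66\right) = - 276 \left(2 + 66\right) = \left(-276\right) 68 = -18768$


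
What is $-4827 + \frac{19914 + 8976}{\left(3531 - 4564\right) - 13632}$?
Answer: $- \frac{14163369}{2933} \approx -4829.0$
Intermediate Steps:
$-4827 + \frac{19914 + 8976}{\left(3531 - 4564\right) - 13632} = -4827 + \frac{28890}{-1033 - 13632} = -4827 + \frac{28890}{-14665} = -4827 + 28890 \left(- \frac{1}{14665}\right) = -4827 - \frac{5778}{2933} = - \frac{14163369}{2933}$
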